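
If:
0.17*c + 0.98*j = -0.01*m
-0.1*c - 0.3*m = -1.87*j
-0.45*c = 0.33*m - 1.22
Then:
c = 110.00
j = -17.59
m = -146.31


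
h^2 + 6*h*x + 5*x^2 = (h + x)*(h + 5*x)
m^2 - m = m*(m - 1)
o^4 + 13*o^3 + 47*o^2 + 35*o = o*(o + 1)*(o + 5)*(o + 7)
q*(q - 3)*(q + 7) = q^3 + 4*q^2 - 21*q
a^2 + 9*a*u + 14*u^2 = (a + 2*u)*(a + 7*u)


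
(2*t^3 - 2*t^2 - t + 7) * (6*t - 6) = 12*t^4 - 24*t^3 + 6*t^2 + 48*t - 42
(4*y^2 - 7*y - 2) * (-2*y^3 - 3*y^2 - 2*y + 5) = -8*y^5 + 2*y^4 + 17*y^3 + 40*y^2 - 31*y - 10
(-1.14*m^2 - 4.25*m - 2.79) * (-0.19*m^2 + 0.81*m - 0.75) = 0.2166*m^4 - 0.1159*m^3 - 2.0574*m^2 + 0.9276*m + 2.0925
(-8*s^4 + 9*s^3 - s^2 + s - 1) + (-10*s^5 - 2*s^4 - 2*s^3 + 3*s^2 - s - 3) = -10*s^5 - 10*s^4 + 7*s^3 + 2*s^2 - 4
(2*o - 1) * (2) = 4*o - 2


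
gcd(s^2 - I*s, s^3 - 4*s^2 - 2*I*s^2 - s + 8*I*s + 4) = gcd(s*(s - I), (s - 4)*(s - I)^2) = s - I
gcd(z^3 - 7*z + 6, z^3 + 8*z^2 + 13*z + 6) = 1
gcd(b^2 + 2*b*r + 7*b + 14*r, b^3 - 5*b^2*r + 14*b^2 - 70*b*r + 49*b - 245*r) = b + 7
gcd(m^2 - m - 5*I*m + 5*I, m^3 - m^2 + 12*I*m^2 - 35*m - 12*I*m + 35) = m - 1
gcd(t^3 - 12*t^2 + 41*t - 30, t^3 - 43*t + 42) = t^2 - 7*t + 6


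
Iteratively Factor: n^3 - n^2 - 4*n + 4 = (n + 2)*(n^2 - 3*n + 2) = (n - 2)*(n + 2)*(n - 1)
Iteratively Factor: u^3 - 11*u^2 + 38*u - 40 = (u - 2)*(u^2 - 9*u + 20) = (u - 4)*(u - 2)*(u - 5)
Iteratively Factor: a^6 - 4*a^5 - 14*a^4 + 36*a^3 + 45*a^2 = (a)*(a^5 - 4*a^4 - 14*a^3 + 36*a^2 + 45*a) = a*(a + 3)*(a^4 - 7*a^3 + 7*a^2 + 15*a) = a*(a - 5)*(a + 3)*(a^3 - 2*a^2 - 3*a) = a*(a - 5)*(a + 1)*(a + 3)*(a^2 - 3*a) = a*(a - 5)*(a - 3)*(a + 1)*(a + 3)*(a)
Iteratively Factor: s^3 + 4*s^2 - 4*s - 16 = (s - 2)*(s^2 + 6*s + 8) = (s - 2)*(s + 4)*(s + 2)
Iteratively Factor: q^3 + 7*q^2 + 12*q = (q)*(q^2 + 7*q + 12) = q*(q + 4)*(q + 3)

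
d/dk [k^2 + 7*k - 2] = 2*k + 7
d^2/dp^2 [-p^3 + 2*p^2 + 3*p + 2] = 4 - 6*p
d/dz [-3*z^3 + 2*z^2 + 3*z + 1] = -9*z^2 + 4*z + 3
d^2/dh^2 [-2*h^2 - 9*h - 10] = -4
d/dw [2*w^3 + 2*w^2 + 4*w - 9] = 6*w^2 + 4*w + 4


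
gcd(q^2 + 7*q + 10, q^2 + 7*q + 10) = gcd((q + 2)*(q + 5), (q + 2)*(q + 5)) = q^2 + 7*q + 10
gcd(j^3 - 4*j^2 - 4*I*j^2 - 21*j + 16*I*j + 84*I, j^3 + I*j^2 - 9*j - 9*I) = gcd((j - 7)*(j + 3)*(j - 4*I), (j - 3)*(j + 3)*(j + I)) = j + 3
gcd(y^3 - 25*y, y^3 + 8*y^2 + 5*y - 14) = 1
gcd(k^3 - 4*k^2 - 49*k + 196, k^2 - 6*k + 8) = k - 4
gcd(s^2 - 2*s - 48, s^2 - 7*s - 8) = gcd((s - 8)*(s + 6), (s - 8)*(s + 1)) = s - 8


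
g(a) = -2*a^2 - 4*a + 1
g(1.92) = -14.05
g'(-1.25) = 1.00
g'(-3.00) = 8.00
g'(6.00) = -28.00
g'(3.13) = -16.52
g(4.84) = -65.21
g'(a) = -4*a - 4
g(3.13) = -31.11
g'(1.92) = -11.68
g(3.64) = -40.06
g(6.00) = -95.00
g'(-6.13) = 20.52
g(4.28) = -52.76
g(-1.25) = 2.88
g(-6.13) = -49.63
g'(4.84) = -23.36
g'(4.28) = -21.12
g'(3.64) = -18.56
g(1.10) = -5.82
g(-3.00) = -5.00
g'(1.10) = -8.40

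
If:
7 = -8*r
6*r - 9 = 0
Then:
No Solution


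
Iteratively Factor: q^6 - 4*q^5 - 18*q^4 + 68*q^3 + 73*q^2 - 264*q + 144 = (q - 4)*(q^5 - 18*q^3 - 4*q^2 + 57*q - 36) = (q - 4)*(q + 3)*(q^4 - 3*q^3 - 9*q^2 + 23*q - 12) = (q - 4)*(q + 3)^2*(q^3 - 6*q^2 + 9*q - 4) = (q - 4)*(q - 1)*(q + 3)^2*(q^2 - 5*q + 4) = (q - 4)*(q - 1)^2*(q + 3)^2*(q - 4)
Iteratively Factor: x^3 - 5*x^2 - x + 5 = (x - 5)*(x^2 - 1) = (x - 5)*(x + 1)*(x - 1)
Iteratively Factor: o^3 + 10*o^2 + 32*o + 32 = (o + 2)*(o^2 + 8*o + 16) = (o + 2)*(o + 4)*(o + 4)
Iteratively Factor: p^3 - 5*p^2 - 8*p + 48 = (p - 4)*(p^2 - p - 12) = (p - 4)^2*(p + 3)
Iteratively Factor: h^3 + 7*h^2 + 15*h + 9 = (h + 3)*(h^2 + 4*h + 3) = (h + 3)^2*(h + 1)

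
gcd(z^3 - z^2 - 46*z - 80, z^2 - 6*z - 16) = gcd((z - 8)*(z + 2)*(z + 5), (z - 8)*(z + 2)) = z^2 - 6*z - 16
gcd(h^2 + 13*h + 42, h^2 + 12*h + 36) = h + 6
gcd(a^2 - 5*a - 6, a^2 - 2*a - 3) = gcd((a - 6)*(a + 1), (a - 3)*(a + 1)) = a + 1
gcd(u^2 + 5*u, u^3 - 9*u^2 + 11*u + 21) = 1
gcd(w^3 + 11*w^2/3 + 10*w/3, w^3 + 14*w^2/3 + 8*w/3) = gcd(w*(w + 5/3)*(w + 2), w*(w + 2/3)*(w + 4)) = w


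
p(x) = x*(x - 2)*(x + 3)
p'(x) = x*(x - 2) + x*(x + 3) + (x - 2)*(x + 3) = 3*x^2 + 2*x - 6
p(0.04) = -0.24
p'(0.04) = -5.92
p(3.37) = 29.41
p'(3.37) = 34.81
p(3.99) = 55.50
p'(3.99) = 49.74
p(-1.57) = 8.02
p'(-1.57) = -1.75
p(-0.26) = 1.61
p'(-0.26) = -6.32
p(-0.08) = 0.49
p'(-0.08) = -6.14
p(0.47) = -2.50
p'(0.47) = -4.40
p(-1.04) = 6.20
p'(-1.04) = -4.84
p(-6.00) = -144.00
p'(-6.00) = 90.00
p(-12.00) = -1512.00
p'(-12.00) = 402.00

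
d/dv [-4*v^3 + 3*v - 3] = 3 - 12*v^2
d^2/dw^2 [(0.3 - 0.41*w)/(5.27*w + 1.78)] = 24.355832/(5.27*w + 1.78)^3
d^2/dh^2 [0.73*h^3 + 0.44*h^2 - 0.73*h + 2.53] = 4.38*h + 0.88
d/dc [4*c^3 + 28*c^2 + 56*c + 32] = 12*c^2 + 56*c + 56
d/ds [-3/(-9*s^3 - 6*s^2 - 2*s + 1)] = 3*(-27*s^2 - 12*s - 2)/(9*s^3 + 6*s^2 + 2*s - 1)^2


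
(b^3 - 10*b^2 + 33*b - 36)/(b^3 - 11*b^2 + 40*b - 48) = (b - 3)/(b - 4)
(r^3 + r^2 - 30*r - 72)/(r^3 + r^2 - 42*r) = (r^2 + 7*r + 12)/(r*(r + 7))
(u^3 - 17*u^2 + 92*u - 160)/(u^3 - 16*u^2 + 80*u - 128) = (u - 5)/(u - 4)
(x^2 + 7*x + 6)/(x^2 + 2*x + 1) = (x + 6)/(x + 1)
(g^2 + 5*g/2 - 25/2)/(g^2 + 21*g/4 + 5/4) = 2*(2*g - 5)/(4*g + 1)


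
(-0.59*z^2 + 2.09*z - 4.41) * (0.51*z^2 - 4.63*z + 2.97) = -0.3009*z^4 + 3.7976*z^3 - 13.6781*z^2 + 26.6256*z - 13.0977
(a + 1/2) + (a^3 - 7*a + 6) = a^3 - 6*a + 13/2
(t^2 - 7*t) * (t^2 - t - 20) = t^4 - 8*t^3 - 13*t^2 + 140*t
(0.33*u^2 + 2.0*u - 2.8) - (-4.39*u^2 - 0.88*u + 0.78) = 4.72*u^2 + 2.88*u - 3.58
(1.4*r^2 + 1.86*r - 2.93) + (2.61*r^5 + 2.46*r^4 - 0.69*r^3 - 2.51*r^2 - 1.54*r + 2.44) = 2.61*r^5 + 2.46*r^4 - 0.69*r^3 - 1.11*r^2 + 0.32*r - 0.49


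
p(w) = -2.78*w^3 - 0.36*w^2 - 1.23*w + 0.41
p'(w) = -8.34*w^2 - 0.72*w - 1.23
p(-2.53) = 46.24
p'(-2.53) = -52.79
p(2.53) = -50.03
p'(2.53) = -56.44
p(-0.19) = 0.65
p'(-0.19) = -1.39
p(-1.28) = 7.22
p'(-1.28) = -13.97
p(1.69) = -16.12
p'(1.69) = -26.27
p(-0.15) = 0.60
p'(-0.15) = -1.31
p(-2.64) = 52.30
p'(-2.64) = -57.46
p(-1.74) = 16.11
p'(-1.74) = -25.23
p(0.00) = 0.41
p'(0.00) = -1.23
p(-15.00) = 9320.36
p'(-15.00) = -1866.93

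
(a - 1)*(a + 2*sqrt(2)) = a^2 - a + 2*sqrt(2)*a - 2*sqrt(2)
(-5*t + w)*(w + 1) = -5*t*w - 5*t + w^2 + w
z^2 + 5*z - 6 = (z - 1)*(z + 6)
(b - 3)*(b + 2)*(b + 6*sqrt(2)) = b^3 - b^2 + 6*sqrt(2)*b^2 - 6*sqrt(2)*b - 6*b - 36*sqrt(2)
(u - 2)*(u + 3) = u^2 + u - 6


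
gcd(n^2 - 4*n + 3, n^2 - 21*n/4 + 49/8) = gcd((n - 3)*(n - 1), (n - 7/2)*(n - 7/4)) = 1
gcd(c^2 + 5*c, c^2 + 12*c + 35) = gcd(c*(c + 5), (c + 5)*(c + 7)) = c + 5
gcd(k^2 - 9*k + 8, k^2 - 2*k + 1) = k - 1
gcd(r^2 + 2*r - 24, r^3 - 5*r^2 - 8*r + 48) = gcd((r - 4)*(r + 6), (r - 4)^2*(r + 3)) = r - 4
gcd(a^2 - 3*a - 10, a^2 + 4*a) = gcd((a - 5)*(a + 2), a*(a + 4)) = 1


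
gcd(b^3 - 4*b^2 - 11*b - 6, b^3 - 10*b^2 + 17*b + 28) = b + 1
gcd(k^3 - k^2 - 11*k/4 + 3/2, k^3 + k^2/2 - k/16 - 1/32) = 1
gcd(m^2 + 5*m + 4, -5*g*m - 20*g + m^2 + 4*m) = m + 4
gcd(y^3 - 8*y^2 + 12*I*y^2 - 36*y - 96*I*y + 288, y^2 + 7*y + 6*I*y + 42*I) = y + 6*I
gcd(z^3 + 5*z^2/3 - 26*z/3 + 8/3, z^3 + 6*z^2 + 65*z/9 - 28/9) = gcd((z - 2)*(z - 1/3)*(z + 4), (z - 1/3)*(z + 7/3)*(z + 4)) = z^2 + 11*z/3 - 4/3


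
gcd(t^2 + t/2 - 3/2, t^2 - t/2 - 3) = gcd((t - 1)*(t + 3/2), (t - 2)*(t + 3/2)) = t + 3/2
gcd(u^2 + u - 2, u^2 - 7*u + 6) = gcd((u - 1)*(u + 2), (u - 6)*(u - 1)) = u - 1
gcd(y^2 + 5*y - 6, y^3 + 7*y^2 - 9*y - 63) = 1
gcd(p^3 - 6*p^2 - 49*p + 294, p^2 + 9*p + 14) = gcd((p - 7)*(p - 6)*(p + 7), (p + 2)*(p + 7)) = p + 7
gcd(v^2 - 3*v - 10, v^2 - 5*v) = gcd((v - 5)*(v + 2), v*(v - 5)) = v - 5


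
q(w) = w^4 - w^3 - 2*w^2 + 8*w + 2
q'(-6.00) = -940.00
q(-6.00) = 1394.00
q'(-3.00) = -115.00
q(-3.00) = 68.00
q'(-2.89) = -102.05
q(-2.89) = 56.07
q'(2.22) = 28.10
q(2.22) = 23.25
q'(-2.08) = -32.65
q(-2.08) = 4.42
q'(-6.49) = -1185.84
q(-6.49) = 1913.30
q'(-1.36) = -2.17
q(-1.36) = -6.64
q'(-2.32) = -48.82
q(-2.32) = 14.13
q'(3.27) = 102.70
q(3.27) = 86.15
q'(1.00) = 5.00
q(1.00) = 8.00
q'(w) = 4*w^3 - 3*w^2 - 4*w + 8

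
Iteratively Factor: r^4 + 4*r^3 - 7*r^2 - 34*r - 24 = (r + 4)*(r^3 - 7*r - 6) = (r + 1)*(r + 4)*(r^2 - r - 6) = (r + 1)*(r + 2)*(r + 4)*(r - 3)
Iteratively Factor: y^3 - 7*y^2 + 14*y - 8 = (y - 1)*(y^2 - 6*y + 8) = (y - 2)*(y - 1)*(y - 4)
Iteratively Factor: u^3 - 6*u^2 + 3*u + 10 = (u - 2)*(u^2 - 4*u - 5) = (u - 5)*(u - 2)*(u + 1)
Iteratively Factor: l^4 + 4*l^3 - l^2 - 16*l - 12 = (l + 2)*(l^3 + 2*l^2 - 5*l - 6) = (l + 2)*(l + 3)*(l^2 - l - 2) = (l + 1)*(l + 2)*(l + 3)*(l - 2)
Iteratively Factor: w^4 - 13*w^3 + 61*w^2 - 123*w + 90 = (w - 3)*(w^3 - 10*w^2 + 31*w - 30) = (w - 3)*(w - 2)*(w^2 - 8*w + 15) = (w - 5)*(w - 3)*(w - 2)*(w - 3)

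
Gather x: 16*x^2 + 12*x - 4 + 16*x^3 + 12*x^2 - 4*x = 16*x^3 + 28*x^2 + 8*x - 4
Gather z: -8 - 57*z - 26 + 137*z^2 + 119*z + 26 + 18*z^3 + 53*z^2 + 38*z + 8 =18*z^3 + 190*z^2 + 100*z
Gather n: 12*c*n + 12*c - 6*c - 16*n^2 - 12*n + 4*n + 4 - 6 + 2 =6*c - 16*n^2 + n*(12*c - 8)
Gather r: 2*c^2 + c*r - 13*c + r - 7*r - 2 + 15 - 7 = 2*c^2 - 13*c + r*(c - 6) + 6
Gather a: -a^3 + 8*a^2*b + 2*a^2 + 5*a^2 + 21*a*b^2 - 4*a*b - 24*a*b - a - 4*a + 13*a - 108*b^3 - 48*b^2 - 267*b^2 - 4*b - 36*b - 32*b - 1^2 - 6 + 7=-a^3 + a^2*(8*b + 7) + a*(21*b^2 - 28*b + 8) - 108*b^3 - 315*b^2 - 72*b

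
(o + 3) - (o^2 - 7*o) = -o^2 + 8*o + 3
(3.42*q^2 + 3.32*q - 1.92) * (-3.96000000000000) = -13.5432*q^2 - 13.1472*q + 7.6032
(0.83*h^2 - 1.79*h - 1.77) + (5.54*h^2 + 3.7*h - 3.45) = 6.37*h^2 + 1.91*h - 5.22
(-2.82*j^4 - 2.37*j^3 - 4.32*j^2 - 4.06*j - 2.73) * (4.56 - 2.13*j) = 6.0066*j^5 - 7.8111*j^4 - 1.6056*j^3 - 11.0514*j^2 - 12.6987*j - 12.4488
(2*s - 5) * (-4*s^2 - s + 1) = -8*s^3 + 18*s^2 + 7*s - 5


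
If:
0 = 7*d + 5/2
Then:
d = -5/14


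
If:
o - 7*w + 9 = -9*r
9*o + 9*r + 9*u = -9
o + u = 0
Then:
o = 7*w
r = -1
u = -7*w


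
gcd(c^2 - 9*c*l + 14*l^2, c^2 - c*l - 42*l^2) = c - 7*l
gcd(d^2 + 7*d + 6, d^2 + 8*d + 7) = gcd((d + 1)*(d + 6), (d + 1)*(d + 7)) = d + 1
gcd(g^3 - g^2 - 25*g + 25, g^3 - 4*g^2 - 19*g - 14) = 1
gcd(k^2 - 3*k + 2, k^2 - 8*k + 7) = k - 1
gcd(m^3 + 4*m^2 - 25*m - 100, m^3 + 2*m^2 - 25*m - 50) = m^2 - 25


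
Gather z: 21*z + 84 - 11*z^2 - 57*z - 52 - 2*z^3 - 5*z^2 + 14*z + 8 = -2*z^3 - 16*z^2 - 22*z + 40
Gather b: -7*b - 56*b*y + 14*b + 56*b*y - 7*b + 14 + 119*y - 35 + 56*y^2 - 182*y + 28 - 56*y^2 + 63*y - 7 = 0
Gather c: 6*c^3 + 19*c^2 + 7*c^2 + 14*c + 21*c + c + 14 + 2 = 6*c^3 + 26*c^2 + 36*c + 16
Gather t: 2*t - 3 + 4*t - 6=6*t - 9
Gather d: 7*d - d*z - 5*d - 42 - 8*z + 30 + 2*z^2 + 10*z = d*(2 - z) + 2*z^2 + 2*z - 12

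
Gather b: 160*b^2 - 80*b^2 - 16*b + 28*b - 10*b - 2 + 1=80*b^2 + 2*b - 1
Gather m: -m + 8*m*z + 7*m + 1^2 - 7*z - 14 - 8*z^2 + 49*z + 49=m*(8*z + 6) - 8*z^2 + 42*z + 36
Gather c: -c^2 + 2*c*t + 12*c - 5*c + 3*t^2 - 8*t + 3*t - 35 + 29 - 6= -c^2 + c*(2*t + 7) + 3*t^2 - 5*t - 12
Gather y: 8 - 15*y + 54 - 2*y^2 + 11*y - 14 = -2*y^2 - 4*y + 48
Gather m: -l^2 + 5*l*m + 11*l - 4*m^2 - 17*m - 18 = -l^2 + 11*l - 4*m^2 + m*(5*l - 17) - 18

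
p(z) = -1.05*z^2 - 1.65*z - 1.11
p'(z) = -2.1*z - 1.65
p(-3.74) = -9.63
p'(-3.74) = 6.20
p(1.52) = -6.04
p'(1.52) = -4.84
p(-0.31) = -0.70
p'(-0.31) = -1.00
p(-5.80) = -26.86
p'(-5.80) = 10.53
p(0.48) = -2.14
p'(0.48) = -2.66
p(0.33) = -1.77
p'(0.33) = -2.34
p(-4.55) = -15.34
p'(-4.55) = 7.90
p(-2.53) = -3.66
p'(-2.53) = 3.66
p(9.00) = -101.01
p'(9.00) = -20.55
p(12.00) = -172.11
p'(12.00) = -26.85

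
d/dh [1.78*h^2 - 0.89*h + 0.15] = 3.56*h - 0.89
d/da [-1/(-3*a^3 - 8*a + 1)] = (-9*a^2 - 8)/(3*a^3 + 8*a - 1)^2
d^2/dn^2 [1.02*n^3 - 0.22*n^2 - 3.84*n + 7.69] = 6.12*n - 0.44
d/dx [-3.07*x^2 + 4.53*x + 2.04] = 4.53 - 6.14*x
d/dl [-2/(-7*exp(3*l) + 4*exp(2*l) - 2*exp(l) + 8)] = (-42*exp(2*l) + 16*exp(l) - 4)*exp(l)/(7*exp(3*l) - 4*exp(2*l) + 2*exp(l) - 8)^2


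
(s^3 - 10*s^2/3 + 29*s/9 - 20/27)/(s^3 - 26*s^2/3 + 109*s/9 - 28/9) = (s - 5/3)/(s - 7)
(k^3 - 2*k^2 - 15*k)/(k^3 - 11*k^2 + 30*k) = (k + 3)/(k - 6)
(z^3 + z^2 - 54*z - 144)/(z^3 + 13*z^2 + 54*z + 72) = (z - 8)/(z + 4)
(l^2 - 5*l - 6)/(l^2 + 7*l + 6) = (l - 6)/(l + 6)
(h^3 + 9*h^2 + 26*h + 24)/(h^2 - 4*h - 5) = (h^3 + 9*h^2 + 26*h + 24)/(h^2 - 4*h - 5)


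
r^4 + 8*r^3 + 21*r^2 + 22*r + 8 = (r + 1)^2*(r + 2)*(r + 4)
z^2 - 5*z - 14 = (z - 7)*(z + 2)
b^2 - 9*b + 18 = (b - 6)*(b - 3)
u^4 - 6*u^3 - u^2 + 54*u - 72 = (u - 4)*(u - 3)*(u - 2)*(u + 3)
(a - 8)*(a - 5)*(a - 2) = a^3 - 15*a^2 + 66*a - 80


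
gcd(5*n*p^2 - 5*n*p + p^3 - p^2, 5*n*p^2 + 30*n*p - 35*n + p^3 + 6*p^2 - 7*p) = 5*n*p - 5*n + p^2 - p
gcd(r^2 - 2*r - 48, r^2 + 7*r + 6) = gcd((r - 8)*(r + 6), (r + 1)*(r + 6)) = r + 6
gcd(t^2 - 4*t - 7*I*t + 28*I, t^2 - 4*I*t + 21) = t - 7*I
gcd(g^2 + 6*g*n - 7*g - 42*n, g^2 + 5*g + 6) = 1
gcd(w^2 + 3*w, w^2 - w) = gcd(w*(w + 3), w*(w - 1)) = w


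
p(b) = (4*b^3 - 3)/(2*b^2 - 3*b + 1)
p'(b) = 12*b^2/(2*b^2 - 3*b + 1) + (3 - 4*b)*(4*b^3 - 3)/(2*b^2 - 3*b + 1)^2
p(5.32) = 14.39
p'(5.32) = 1.84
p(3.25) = 10.85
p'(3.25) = 1.47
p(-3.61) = -5.05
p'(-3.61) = 1.80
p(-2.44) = -3.02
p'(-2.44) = 1.63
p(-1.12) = -1.25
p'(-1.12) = 0.82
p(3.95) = 11.96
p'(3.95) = 1.68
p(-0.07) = -2.46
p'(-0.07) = -6.57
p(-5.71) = -8.97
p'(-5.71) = 1.91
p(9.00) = 21.42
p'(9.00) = 1.95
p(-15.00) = -27.22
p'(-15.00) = 1.99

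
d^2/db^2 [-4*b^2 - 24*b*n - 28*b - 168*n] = -8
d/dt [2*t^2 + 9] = 4*t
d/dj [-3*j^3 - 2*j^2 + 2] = j*(-9*j - 4)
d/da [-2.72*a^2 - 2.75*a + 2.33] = -5.44*a - 2.75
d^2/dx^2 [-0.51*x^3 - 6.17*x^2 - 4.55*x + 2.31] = -3.06*x - 12.34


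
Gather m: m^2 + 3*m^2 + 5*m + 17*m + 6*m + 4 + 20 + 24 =4*m^2 + 28*m + 48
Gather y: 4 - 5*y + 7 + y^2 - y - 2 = y^2 - 6*y + 9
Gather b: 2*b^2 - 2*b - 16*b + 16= 2*b^2 - 18*b + 16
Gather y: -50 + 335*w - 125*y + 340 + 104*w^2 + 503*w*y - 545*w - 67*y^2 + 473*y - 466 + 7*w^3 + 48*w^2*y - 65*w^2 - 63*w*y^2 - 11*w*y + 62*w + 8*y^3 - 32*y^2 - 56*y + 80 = 7*w^3 + 39*w^2 - 148*w + 8*y^3 + y^2*(-63*w - 99) + y*(48*w^2 + 492*w + 292) - 96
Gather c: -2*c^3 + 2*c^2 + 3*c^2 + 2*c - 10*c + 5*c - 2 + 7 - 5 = -2*c^3 + 5*c^2 - 3*c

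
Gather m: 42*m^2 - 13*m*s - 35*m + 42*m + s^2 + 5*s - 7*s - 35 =42*m^2 + m*(7 - 13*s) + s^2 - 2*s - 35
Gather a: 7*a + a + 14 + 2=8*a + 16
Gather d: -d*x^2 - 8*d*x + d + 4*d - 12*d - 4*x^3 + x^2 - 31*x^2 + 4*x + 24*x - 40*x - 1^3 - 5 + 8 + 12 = d*(-x^2 - 8*x - 7) - 4*x^3 - 30*x^2 - 12*x + 14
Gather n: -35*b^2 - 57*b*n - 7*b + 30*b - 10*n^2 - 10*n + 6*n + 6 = -35*b^2 + 23*b - 10*n^2 + n*(-57*b - 4) + 6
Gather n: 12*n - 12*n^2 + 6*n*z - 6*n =-12*n^2 + n*(6*z + 6)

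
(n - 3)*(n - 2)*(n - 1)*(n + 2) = n^4 - 4*n^3 - n^2 + 16*n - 12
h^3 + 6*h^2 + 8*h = h*(h + 2)*(h + 4)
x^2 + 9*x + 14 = (x + 2)*(x + 7)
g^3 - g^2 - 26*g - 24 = (g - 6)*(g + 1)*(g + 4)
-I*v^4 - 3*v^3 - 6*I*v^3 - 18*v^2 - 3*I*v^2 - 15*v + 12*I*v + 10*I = (v + 5)*(v - 2*I)*(v - I)*(-I*v - I)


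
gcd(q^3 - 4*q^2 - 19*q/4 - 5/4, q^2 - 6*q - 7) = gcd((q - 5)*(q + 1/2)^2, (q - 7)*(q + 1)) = 1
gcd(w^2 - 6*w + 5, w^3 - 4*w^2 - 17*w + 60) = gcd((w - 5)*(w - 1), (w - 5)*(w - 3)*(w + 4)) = w - 5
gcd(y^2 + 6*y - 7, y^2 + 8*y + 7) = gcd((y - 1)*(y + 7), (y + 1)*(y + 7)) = y + 7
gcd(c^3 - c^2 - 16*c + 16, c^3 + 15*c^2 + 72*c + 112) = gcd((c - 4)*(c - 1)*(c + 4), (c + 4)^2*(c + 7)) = c + 4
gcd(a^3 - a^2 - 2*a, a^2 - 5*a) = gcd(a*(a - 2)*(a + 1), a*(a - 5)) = a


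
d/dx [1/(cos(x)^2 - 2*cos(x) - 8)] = 2*(cos(x) - 1)*sin(x)/(sin(x)^2 + 2*cos(x) + 7)^2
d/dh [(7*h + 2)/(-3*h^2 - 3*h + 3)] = (-7*h^2 - 7*h + (2*h + 1)*(7*h + 2) + 7)/(3*(h^2 + h - 1)^2)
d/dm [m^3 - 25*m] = 3*m^2 - 25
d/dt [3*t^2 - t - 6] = 6*t - 1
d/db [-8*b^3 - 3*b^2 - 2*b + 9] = -24*b^2 - 6*b - 2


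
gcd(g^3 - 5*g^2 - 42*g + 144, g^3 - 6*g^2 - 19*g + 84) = g - 3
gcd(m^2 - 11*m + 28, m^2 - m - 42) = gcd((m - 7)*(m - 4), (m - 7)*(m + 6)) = m - 7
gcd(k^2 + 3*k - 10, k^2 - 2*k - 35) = k + 5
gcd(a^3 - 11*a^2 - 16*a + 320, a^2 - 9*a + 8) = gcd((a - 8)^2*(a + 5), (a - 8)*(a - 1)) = a - 8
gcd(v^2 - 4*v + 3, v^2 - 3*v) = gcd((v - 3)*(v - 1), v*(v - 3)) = v - 3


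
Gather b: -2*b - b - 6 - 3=-3*b - 9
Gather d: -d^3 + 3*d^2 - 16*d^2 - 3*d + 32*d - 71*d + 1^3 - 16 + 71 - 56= -d^3 - 13*d^2 - 42*d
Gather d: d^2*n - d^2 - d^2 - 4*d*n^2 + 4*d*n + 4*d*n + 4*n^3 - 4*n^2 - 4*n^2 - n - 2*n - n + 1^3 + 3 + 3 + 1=d^2*(n - 2) + d*(-4*n^2 + 8*n) + 4*n^3 - 8*n^2 - 4*n + 8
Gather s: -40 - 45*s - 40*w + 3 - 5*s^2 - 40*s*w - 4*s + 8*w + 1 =-5*s^2 + s*(-40*w - 49) - 32*w - 36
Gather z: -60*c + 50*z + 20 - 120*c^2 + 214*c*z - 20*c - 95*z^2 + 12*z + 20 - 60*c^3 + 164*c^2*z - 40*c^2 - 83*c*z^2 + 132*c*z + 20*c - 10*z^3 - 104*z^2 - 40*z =-60*c^3 - 160*c^2 - 60*c - 10*z^3 + z^2*(-83*c - 199) + z*(164*c^2 + 346*c + 22) + 40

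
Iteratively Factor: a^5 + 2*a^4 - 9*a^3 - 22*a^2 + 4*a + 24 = (a - 3)*(a^4 + 5*a^3 + 6*a^2 - 4*a - 8) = (a - 3)*(a + 2)*(a^3 + 3*a^2 - 4) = (a - 3)*(a + 2)^2*(a^2 + a - 2) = (a - 3)*(a - 1)*(a + 2)^2*(a + 2)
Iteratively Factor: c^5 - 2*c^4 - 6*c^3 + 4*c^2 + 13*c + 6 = (c + 1)*(c^4 - 3*c^3 - 3*c^2 + 7*c + 6) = (c - 3)*(c + 1)*(c^3 - 3*c - 2) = (c - 3)*(c - 2)*(c + 1)*(c^2 + 2*c + 1) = (c - 3)*(c - 2)*(c + 1)^2*(c + 1)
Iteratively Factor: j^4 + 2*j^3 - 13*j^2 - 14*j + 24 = (j - 3)*(j^3 + 5*j^2 + 2*j - 8) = (j - 3)*(j - 1)*(j^2 + 6*j + 8) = (j - 3)*(j - 1)*(j + 2)*(j + 4)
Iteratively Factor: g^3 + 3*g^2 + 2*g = (g)*(g^2 + 3*g + 2) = g*(g + 2)*(g + 1)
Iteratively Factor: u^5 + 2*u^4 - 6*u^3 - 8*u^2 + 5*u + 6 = (u - 2)*(u^4 + 4*u^3 + 2*u^2 - 4*u - 3) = (u - 2)*(u + 1)*(u^3 + 3*u^2 - u - 3) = (u - 2)*(u + 1)^2*(u^2 + 2*u - 3) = (u - 2)*(u - 1)*(u + 1)^2*(u + 3)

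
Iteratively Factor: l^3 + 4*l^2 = (l)*(l^2 + 4*l) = l^2*(l + 4)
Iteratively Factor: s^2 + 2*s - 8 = (s + 4)*(s - 2)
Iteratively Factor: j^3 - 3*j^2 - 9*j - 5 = (j + 1)*(j^2 - 4*j - 5) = (j - 5)*(j + 1)*(j + 1)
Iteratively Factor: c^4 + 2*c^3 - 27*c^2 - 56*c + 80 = (c + 4)*(c^3 - 2*c^2 - 19*c + 20) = (c + 4)^2*(c^2 - 6*c + 5) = (c - 1)*(c + 4)^2*(c - 5)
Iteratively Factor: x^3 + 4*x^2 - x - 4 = (x + 1)*(x^2 + 3*x - 4) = (x + 1)*(x + 4)*(x - 1)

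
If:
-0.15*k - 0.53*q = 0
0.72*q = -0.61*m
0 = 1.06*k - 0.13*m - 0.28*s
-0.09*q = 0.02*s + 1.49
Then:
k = -31.61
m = -10.56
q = 8.95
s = -114.75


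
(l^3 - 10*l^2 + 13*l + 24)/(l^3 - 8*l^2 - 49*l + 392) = (l^2 - 2*l - 3)/(l^2 - 49)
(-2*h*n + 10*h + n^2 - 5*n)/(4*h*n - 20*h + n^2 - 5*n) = (-2*h + n)/(4*h + n)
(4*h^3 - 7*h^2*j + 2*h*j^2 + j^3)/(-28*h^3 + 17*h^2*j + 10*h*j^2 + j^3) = (-h + j)/(7*h + j)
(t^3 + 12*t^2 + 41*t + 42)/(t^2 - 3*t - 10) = (t^2 + 10*t + 21)/(t - 5)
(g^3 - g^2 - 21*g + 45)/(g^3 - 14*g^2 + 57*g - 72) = (g + 5)/(g - 8)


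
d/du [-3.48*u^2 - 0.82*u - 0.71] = -6.96*u - 0.82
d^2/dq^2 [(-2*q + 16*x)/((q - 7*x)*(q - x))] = 4*(-q^3 + 24*q^2*x - 171*q*x^2 + 400*x^3)/(q^6 - 24*q^5*x + 213*q^4*x^2 - 848*q^3*x^3 + 1491*q^2*x^4 - 1176*q*x^5 + 343*x^6)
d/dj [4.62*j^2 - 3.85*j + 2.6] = 9.24*j - 3.85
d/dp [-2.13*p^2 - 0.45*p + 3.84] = -4.26*p - 0.45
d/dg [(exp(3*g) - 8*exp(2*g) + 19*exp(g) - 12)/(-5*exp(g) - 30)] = 2*(-exp(3*g) - 5*exp(2*g) + 48*exp(g) - 63)*exp(g)/(5*(exp(2*g) + 12*exp(g) + 36))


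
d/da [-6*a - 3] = -6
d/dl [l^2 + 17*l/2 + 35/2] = 2*l + 17/2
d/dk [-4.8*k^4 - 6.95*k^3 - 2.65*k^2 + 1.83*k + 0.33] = -19.2*k^3 - 20.85*k^2 - 5.3*k + 1.83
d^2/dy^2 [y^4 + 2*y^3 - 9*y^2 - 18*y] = 12*y^2 + 12*y - 18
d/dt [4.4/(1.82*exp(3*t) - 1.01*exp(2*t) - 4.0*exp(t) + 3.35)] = (-24.024*exp(2*t) + 8.888*exp(t) + 17.6)*exp(t)/(1.82*exp(3*t) - 1.01*exp(2*t) - 4.0*exp(t) + 3.35)^2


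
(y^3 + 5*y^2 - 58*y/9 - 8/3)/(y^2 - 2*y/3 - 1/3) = (y^2 + 14*y/3 - 8)/(y - 1)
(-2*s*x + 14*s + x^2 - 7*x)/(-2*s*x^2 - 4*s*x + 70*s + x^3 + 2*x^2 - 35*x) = (x - 7)/(x^2 + 2*x - 35)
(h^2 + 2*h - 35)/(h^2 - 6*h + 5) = (h + 7)/(h - 1)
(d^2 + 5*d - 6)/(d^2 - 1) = (d + 6)/(d + 1)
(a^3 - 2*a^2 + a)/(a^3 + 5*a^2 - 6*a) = (a - 1)/(a + 6)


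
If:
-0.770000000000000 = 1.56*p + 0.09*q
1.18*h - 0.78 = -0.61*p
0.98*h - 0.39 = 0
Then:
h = 0.40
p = 0.51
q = -17.38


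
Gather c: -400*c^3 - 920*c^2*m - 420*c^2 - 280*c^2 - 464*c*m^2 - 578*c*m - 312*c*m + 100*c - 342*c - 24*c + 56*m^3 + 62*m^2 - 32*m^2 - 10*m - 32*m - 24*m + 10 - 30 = -400*c^3 + c^2*(-920*m - 700) + c*(-464*m^2 - 890*m - 266) + 56*m^3 + 30*m^2 - 66*m - 20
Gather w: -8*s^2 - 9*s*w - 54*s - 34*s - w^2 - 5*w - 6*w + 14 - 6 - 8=-8*s^2 - 88*s - w^2 + w*(-9*s - 11)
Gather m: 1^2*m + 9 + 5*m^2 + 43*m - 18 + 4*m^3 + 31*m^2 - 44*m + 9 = 4*m^3 + 36*m^2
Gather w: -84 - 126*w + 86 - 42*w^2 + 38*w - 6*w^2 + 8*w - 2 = -48*w^2 - 80*w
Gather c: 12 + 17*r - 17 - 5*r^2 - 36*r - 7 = -5*r^2 - 19*r - 12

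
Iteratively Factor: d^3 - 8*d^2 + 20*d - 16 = (d - 2)*(d^2 - 6*d + 8) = (d - 4)*(d - 2)*(d - 2)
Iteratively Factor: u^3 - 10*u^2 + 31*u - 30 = (u - 3)*(u^2 - 7*u + 10) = (u - 3)*(u - 2)*(u - 5)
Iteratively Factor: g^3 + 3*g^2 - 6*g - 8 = (g + 4)*(g^2 - g - 2) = (g - 2)*(g + 4)*(g + 1)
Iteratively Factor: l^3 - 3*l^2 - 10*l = (l - 5)*(l^2 + 2*l) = l*(l - 5)*(l + 2)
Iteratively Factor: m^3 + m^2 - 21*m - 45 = (m + 3)*(m^2 - 2*m - 15) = (m - 5)*(m + 3)*(m + 3)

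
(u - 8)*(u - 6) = u^2 - 14*u + 48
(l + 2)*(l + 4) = l^2 + 6*l + 8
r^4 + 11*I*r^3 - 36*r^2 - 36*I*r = r*(r + 2*I)*(r + 3*I)*(r + 6*I)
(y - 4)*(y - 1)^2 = y^3 - 6*y^2 + 9*y - 4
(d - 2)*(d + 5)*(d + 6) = d^3 + 9*d^2 + 8*d - 60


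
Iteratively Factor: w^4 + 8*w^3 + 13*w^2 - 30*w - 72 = (w + 4)*(w^3 + 4*w^2 - 3*w - 18) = (w + 3)*(w + 4)*(w^2 + w - 6) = (w - 2)*(w + 3)*(w + 4)*(w + 3)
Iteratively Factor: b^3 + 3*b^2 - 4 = (b + 2)*(b^2 + b - 2) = (b - 1)*(b + 2)*(b + 2)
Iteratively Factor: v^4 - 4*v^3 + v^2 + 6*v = (v - 2)*(v^3 - 2*v^2 - 3*v) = (v - 3)*(v - 2)*(v^2 + v) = v*(v - 3)*(v - 2)*(v + 1)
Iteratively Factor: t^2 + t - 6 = (t - 2)*(t + 3)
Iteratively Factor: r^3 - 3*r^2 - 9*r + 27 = (r - 3)*(r^2 - 9) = (r - 3)^2*(r + 3)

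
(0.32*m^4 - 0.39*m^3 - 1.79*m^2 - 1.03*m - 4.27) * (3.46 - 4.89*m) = -1.5648*m^5 + 3.0143*m^4 + 7.4037*m^3 - 1.1567*m^2 + 17.3165*m - 14.7742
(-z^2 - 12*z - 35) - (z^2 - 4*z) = -2*z^2 - 8*z - 35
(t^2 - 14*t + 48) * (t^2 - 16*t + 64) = t^4 - 30*t^3 + 336*t^2 - 1664*t + 3072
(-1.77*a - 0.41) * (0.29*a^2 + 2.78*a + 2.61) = -0.5133*a^3 - 5.0395*a^2 - 5.7595*a - 1.0701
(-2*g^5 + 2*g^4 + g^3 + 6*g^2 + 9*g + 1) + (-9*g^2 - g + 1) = -2*g^5 + 2*g^4 + g^3 - 3*g^2 + 8*g + 2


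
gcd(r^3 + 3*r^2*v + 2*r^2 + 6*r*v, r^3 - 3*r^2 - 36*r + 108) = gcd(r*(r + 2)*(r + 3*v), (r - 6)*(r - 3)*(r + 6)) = 1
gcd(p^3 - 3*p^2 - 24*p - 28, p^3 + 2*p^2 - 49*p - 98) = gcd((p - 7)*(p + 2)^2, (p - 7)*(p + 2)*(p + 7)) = p^2 - 5*p - 14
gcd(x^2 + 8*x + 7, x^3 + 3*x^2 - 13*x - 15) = x + 1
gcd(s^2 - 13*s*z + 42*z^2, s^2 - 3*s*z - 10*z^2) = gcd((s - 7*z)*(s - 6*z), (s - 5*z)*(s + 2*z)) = 1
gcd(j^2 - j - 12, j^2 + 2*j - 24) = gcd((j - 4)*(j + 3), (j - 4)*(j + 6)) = j - 4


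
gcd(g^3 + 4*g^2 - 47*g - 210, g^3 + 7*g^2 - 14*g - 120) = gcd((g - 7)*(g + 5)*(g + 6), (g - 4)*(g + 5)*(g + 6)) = g^2 + 11*g + 30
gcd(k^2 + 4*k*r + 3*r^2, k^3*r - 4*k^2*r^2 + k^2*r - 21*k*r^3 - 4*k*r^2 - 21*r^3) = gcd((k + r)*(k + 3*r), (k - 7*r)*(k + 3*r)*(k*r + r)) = k + 3*r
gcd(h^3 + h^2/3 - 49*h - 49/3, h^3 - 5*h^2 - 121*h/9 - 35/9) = h^2 - 20*h/3 - 7/3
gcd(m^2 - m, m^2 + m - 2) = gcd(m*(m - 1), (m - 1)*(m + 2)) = m - 1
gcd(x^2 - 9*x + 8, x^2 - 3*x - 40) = x - 8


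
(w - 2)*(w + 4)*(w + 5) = w^3 + 7*w^2 + 2*w - 40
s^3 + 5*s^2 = s^2*(s + 5)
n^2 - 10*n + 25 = (n - 5)^2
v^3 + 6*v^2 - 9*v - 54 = (v - 3)*(v + 3)*(v + 6)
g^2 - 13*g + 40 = (g - 8)*(g - 5)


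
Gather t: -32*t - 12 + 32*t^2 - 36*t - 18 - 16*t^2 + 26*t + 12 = 16*t^2 - 42*t - 18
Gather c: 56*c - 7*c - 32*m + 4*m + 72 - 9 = 49*c - 28*m + 63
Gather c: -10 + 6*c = 6*c - 10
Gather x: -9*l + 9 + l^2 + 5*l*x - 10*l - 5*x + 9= l^2 - 19*l + x*(5*l - 5) + 18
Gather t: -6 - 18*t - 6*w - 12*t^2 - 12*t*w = -12*t^2 + t*(-12*w - 18) - 6*w - 6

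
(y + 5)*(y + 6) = y^2 + 11*y + 30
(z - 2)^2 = z^2 - 4*z + 4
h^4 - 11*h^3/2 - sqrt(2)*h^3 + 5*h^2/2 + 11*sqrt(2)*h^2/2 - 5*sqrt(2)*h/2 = h*(h - 5)*(h - 1/2)*(h - sqrt(2))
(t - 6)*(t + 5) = t^2 - t - 30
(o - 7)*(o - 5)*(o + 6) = o^3 - 6*o^2 - 37*o + 210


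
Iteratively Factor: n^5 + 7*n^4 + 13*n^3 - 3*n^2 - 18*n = (n + 3)*(n^4 + 4*n^3 + n^2 - 6*n) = (n + 2)*(n + 3)*(n^3 + 2*n^2 - 3*n) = (n + 2)*(n + 3)^2*(n^2 - n) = (n - 1)*(n + 2)*(n + 3)^2*(n)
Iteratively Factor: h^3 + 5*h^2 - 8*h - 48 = (h + 4)*(h^2 + h - 12) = (h - 3)*(h + 4)*(h + 4)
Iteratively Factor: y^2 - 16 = (y - 4)*(y + 4)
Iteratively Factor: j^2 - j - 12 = (j - 4)*(j + 3)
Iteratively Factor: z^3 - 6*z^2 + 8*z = (z)*(z^2 - 6*z + 8) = z*(z - 2)*(z - 4)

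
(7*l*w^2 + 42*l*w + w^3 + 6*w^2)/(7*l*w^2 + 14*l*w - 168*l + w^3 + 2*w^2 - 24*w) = w/(w - 4)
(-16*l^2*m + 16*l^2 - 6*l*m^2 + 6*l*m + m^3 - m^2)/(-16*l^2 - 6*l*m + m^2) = m - 1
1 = 1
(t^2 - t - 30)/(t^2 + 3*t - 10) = (t - 6)/(t - 2)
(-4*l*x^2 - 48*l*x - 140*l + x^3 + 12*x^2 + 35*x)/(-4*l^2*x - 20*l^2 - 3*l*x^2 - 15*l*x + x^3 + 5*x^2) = (x + 7)/(l + x)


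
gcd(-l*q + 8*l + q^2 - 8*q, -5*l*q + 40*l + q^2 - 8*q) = q - 8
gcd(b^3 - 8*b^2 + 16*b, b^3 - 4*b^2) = b^2 - 4*b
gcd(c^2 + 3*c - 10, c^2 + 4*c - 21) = 1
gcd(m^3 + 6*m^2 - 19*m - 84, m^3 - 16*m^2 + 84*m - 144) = m - 4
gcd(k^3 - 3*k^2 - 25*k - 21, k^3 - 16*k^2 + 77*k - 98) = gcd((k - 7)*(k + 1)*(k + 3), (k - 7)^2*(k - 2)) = k - 7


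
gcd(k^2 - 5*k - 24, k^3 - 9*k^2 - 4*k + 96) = k^2 - 5*k - 24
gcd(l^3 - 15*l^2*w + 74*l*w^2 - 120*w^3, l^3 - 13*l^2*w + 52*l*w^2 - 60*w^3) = l^2 - 11*l*w + 30*w^2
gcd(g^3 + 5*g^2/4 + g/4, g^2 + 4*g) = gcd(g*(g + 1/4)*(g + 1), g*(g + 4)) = g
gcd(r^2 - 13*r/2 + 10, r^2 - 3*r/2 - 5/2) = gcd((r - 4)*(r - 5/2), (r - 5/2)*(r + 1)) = r - 5/2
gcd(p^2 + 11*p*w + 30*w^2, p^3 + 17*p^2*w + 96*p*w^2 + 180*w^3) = p^2 + 11*p*w + 30*w^2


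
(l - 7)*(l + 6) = l^2 - l - 42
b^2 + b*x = b*(b + x)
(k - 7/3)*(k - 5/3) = k^2 - 4*k + 35/9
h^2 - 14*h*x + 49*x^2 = (h - 7*x)^2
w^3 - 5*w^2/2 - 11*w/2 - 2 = (w - 4)*(w + 1/2)*(w + 1)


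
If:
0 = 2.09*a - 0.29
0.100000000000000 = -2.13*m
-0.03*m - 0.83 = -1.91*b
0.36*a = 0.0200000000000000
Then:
No Solution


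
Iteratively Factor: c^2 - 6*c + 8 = (c - 2)*(c - 4)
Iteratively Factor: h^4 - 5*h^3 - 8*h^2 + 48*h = (h - 4)*(h^3 - h^2 - 12*h) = (h - 4)^2*(h^2 + 3*h) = h*(h - 4)^2*(h + 3)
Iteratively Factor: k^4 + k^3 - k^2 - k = (k - 1)*(k^3 + 2*k^2 + k) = k*(k - 1)*(k^2 + 2*k + 1) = k*(k - 1)*(k + 1)*(k + 1)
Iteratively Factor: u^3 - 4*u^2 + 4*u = (u - 2)*(u^2 - 2*u) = (u - 2)^2*(u)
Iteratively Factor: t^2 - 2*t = (t)*(t - 2)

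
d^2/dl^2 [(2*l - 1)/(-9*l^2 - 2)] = 18*(36*l^2*(1 - 2*l) + (6*l - 1)*(9*l^2 + 2))/(9*l^2 + 2)^3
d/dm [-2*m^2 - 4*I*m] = -4*m - 4*I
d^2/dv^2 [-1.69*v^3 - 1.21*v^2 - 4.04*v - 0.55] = -10.14*v - 2.42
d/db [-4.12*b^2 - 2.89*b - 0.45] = -8.24*b - 2.89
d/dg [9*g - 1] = 9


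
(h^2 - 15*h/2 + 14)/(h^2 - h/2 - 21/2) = (h - 4)/(h + 3)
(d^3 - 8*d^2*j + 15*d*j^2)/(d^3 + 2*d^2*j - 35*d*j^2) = (d - 3*j)/(d + 7*j)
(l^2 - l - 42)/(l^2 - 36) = (l - 7)/(l - 6)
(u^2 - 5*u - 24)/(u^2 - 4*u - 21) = (u - 8)/(u - 7)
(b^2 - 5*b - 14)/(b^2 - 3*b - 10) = (b - 7)/(b - 5)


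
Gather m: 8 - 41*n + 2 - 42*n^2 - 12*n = -42*n^2 - 53*n + 10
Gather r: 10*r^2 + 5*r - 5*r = 10*r^2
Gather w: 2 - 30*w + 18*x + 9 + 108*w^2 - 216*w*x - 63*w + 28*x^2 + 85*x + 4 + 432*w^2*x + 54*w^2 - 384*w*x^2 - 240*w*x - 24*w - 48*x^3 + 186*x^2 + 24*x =w^2*(432*x + 162) + w*(-384*x^2 - 456*x - 117) - 48*x^3 + 214*x^2 + 127*x + 15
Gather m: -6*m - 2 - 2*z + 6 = -6*m - 2*z + 4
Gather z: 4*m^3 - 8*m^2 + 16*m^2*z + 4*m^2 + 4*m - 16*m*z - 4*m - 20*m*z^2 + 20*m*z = 4*m^3 - 4*m^2 - 20*m*z^2 + z*(16*m^2 + 4*m)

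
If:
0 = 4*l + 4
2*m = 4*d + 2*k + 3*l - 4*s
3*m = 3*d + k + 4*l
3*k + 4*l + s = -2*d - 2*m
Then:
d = 8*s - 23/6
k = 6 - 9*s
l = -1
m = 5*s - 19/6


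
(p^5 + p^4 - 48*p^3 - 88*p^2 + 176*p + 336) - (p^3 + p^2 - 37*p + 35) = p^5 + p^4 - 49*p^3 - 89*p^2 + 213*p + 301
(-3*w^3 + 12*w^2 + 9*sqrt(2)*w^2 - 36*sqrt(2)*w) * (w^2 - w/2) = -3*w^5 + 9*sqrt(2)*w^4 + 27*w^4/2 - 81*sqrt(2)*w^3/2 - 6*w^3 + 18*sqrt(2)*w^2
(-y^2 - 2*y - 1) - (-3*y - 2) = -y^2 + y + 1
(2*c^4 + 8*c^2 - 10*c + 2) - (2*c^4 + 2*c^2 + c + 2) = 6*c^2 - 11*c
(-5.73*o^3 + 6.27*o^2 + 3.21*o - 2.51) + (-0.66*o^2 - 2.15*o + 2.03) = -5.73*o^3 + 5.61*o^2 + 1.06*o - 0.48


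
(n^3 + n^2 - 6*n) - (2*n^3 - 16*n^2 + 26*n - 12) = -n^3 + 17*n^2 - 32*n + 12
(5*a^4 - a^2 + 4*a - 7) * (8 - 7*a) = -35*a^5 + 40*a^4 + 7*a^3 - 36*a^2 + 81*a - 56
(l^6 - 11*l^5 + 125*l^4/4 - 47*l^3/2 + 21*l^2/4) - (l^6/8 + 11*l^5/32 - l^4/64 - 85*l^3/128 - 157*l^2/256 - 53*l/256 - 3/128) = 7*l^6/8 - 363*l^5/32 + 2001*l^4/64 - 2923*l^3/128 + 1501*l^2/256 + 53*l/256 + 3/128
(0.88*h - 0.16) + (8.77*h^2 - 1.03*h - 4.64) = 8.77*h^2 - 0.15*h - 4.8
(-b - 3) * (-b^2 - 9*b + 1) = b^3 + 12*b^2 + 26*b - 3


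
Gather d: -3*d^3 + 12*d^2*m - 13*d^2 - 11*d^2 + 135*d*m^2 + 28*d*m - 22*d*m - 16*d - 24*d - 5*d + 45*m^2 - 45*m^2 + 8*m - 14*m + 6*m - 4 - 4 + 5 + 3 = -3*d^3 + d^2*(12*m - 24) + d*(135*m^2 + 6*m - 45)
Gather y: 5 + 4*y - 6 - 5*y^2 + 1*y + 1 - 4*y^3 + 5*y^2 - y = -4*y^3 + 4*y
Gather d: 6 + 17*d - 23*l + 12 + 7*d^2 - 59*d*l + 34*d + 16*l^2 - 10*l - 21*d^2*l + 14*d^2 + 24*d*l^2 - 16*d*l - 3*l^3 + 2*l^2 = d^2*(21 - 21*l) + d*(24*l^2 - 75*l + 51) - 3*l^3 + 18*l^2 - 33*l + 18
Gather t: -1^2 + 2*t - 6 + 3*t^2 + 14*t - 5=3*t^2 + 16*t - 12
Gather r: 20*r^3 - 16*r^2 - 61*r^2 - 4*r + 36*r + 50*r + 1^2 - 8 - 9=20*r^3 - 77*r^2 + 82*r - 16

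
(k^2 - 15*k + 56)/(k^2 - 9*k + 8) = (k - 7)/(k - 1)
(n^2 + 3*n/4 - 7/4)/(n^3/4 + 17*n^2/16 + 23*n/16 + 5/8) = 4*(4*n^2 + 3*n - 7)/(4*n^3 + 17*n^2 + 23*n + 10)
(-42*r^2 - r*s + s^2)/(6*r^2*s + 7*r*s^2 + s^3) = (-7*r + s)/(s*(r + s))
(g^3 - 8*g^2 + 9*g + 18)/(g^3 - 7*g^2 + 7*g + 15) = (g - 6)/(g - 5)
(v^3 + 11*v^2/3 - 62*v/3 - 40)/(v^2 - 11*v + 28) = (v^2 + 23*v/3 + 10)/(v - 7)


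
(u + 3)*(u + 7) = u^2 + 10*u + 21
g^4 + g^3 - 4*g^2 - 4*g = g*(g - 2)*(g + 1)*(g + 2)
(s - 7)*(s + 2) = s^2 - 5*s - 14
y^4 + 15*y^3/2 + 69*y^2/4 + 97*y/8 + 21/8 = (y + 1/2)^2*(y + 3)*(y + 7/2)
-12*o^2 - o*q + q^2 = (-4*o + q)*(3*o + q)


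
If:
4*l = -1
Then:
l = -1/4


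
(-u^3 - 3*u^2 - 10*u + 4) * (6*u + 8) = -6*u^4 - 26*u^3 - 84*u^2 - 56*u + 32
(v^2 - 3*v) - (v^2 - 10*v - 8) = 7*v + 8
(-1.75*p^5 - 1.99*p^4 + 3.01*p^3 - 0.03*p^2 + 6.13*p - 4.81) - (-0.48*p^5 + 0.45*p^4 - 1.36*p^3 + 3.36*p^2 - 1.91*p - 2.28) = -1.27*p^5 - 2.44*p^4 + 4.37*p^3 - 3.39*p^2 + 8.04*p - 2.53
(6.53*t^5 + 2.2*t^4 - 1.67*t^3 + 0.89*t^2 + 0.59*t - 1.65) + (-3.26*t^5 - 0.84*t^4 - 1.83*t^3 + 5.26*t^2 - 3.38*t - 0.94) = 3.27*t^5 + 1.36*t^4 - 3.5*t^3 + 6.15*t^2 - 2.79*t - 2.59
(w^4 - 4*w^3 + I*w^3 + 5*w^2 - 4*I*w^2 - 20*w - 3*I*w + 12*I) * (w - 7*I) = w^5 - 4*w^4 - 6*I*w^4 + 12*w^3 + 24*I*w^3 - 48*w^2 - 38*I*w^2 - 21*w + 152*I*w + 84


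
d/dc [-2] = 0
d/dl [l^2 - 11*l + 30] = 2*l - 11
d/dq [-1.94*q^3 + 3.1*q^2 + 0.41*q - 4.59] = -5.82*q^2 + 6.2*q + 0.41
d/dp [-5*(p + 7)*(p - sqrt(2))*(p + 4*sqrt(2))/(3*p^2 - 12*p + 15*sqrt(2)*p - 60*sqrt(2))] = 5*(-p^4 - 10*sqrt(2)*p^3 + 8*p^3 - 10*p^2 + 58*sqrt(2)*p^2 + 128*p + 280*sqrt(2)*p - 440*sqrt(2) + 1064)/(3*(p^4 - 8*p^3 + 10*sqrt(2)*p^3 - 80*sqrt(2)*p^2 + 66*p^2 - 400*p + 160*sqrt(2)*p + 800))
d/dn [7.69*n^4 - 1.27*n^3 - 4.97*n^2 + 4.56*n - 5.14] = 30.76*n^3 - 3.81*n^2 - 9.94*n + 4.56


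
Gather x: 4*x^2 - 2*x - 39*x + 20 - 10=4*x^2 - 41*x + 10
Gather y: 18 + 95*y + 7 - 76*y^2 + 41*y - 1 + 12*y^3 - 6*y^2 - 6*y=12*y^3 - 82*y^2 + 130*y + 24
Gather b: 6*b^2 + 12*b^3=12*b^3 + 6*b^2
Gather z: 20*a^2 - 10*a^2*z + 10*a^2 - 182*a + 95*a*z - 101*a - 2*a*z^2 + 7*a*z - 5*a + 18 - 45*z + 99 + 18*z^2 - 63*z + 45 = 30*a^2 - 288*a + z^2*(18 - 2*a) + z*(-10*a^2 + 102*a - 108) + 162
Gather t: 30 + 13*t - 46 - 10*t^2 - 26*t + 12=-10*t^2 - 13*t - 4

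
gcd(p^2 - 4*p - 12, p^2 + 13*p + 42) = 1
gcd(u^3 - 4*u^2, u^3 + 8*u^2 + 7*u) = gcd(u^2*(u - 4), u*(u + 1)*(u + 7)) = u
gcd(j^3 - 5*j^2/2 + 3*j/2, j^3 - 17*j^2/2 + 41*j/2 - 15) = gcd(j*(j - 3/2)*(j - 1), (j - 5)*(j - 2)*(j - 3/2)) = j - 3/2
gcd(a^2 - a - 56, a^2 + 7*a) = a + 7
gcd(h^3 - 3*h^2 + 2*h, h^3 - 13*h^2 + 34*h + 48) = 1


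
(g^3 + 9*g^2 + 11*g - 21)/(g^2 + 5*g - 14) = (g^2 + 2*g - 3)/(g - 2)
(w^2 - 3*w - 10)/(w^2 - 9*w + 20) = (w + 2)/(w - 4)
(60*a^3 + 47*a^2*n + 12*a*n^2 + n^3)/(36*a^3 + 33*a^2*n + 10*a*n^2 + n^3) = (5*a + n)/(3*a + n)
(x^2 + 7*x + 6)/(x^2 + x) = (x + 6)/x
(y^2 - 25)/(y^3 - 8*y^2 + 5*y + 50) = (y + 5)/(y^2 - 3*y - 10)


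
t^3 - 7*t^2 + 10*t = t*(t - 5)*(t - 2)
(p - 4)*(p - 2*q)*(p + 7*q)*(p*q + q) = p^4*q + 5*p^3*q^2 - 3*p^3*q - 14*p^2*q^3 - 15*p^2*q^2 - 4*p^2*q + 42*p*q^3 - 20*p*q^2 + 56*q^3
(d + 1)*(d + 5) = d^2 + 6*d + 5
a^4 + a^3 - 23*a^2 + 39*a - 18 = (a - 3)*(a - 1)^2*(a + 6)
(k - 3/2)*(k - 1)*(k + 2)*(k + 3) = k^4 + 5*k^3/2 - 5*k^2 - 15*k/2 + 9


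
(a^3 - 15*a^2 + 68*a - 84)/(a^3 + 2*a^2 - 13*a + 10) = (a^2 - 13*a + 42)/(a^2 + 4*a - 5)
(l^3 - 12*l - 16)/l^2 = l - 12/l - 16/l^2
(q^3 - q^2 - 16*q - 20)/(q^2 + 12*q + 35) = (q^3 - q^2 - 16*q - 20)/(q^2 + 12*q + 35)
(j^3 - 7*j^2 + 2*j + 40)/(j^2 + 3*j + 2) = (j^2 - 9*j + 20)/(j + 1)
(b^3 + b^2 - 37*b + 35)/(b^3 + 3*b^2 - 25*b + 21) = (b - 5)/(b - 3)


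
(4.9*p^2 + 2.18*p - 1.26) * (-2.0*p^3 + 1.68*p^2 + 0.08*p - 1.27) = -9.8*p^5 + 3.872*p^4 + 6.5744*p^3 - 8.1654*p^2 - 2.8694*p + 1.6002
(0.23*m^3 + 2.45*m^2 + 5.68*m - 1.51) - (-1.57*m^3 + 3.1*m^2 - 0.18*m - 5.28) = 1.8*m^3 - 0.65*m^2 + 5.86*m + 3.77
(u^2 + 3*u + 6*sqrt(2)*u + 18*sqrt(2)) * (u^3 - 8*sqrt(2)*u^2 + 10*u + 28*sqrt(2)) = u^5 - 2*sqrt(2)*u^4 + 3*u^4 - 86*u^3 - 6*sqrt(2)*u^3 - 258*u^2 + 88*sqrt(2)*u^2 + 336*u + 264*sqrt(2)*u + 1008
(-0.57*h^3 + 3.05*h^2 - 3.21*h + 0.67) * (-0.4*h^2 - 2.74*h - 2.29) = 0.228*h^5 + 0.3418*h^4 - 5.7677*h^3 + 1.5429*h^2 + 5.5151*h - 1.5343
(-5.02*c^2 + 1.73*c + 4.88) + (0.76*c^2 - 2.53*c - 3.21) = -4.26*c^2 - 0.8*c + 1.67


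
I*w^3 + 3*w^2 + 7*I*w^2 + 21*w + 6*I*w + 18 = (w + 6)*(w - 3*I)*(I*w + I)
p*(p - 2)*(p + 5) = p^3 + 3*p^2 - 10*p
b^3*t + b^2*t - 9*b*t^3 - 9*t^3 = (b - 3*t)*(b + 3*t)*(b*t + t)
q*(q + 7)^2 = q^3 + 14*q^2 + 49*q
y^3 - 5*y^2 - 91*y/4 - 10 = (y - 8)*(y + 1/2)*(y + 5/2)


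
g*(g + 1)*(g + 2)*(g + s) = g^4 + g^3*s + 3*g^3 + 3*g^2*s + 2*g^2 + 2*g*s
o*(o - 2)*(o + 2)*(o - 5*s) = o^4 - 5*o^3*s - 4*o^2 + 20*o*s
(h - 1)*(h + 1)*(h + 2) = h^3 + 2*h^2 - h - 2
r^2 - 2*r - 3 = (r - 3)*(r + 1)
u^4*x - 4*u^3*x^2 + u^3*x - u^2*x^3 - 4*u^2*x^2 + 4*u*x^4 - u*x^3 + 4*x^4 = (u - 4*x)*(u - x)*(u + x)*(u*x + x)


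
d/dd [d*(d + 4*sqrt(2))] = 2*d + 4*sqrt(2)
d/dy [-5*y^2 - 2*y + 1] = -10*y - 2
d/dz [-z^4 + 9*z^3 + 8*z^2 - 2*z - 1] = -4*z^3 + 27*z^2 + 16*z - 2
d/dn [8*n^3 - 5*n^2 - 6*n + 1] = 24*n^2 - 10*n - 6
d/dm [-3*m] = -3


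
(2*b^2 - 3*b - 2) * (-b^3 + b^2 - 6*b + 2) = -2*b^5 + 5*b^4 - 13*b^3 + 20*b^2 + 6*b - 4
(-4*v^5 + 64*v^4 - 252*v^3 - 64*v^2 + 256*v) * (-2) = 8*v^5 - 128*v^4 + 504*v^3 + 128*v^2 - 512*v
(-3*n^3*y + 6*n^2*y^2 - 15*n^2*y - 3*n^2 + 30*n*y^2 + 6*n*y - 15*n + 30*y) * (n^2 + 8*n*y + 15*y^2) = -3*n^5*y - 18*n^4*y^2 - 15*n^4*y - 3*n^4 + 3*n^3*y^3 - 90*n^3*y^2 - 18*n^3*y - 15*n^3 + 90*n^2*y^4 + 15*n^2*y^3 + 3*n^2*y^2 - 90*n^2*y + 450*n*y^4 + 90*n*y^3 + 15*n*y^2 + 450*y^3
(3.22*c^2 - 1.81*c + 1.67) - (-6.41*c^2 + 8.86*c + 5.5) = 9.63*c^2 - 10.67*c - 3.83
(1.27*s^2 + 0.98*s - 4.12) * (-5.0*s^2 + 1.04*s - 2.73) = -6.35*s^4 - 3.5792*s^3 + 18.1521*s^2 - 6.9602*s + 11.2476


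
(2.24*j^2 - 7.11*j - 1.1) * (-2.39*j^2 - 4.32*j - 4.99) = -5.3536*j^4 + 7.3161*j^3 + 22.1666*j^2 + 40.2309*j + 5.489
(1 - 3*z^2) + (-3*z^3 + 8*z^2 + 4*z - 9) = -3*z^3 + 5*z^2 + 4*z - 8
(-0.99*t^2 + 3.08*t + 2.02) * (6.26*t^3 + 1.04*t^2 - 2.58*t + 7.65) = -6.1974*t^5 + 18.2512*t^4 + 18.4026*t^3 - 13.4191*t^2 + 18.3504*t + 15.453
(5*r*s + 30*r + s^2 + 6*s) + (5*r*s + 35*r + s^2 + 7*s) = 10*r*s + 65*r + 2*s^2 + 13*s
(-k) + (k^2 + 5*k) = k^2 + 4*k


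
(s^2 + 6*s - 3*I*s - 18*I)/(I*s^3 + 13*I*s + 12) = I*(-s - 6)/(s^2 + 3*I*s + 4)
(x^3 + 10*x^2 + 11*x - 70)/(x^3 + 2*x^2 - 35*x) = (x^2 + 3*x - 10)/(x*(x - 5))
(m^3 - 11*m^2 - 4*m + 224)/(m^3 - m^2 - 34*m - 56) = (m - 8)/(m + 2)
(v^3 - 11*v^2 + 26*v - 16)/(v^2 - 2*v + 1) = (v^2 - 10*v + 16)/(v - 1)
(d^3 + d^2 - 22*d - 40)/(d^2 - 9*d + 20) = (d^2 + 6*d + 8)/(d - 4)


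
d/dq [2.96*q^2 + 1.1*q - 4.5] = 5.92*q + 1.1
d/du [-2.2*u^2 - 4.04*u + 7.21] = -4.4*u - 4.04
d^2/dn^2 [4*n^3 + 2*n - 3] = 24*n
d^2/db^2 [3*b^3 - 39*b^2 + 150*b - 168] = 18*b - 78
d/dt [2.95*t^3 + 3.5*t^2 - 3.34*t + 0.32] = 8.85*t^2 + 7.0*t - 3.34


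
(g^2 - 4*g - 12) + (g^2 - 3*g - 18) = 2*g^2 - 7*g - 30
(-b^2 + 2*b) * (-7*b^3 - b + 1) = 7*b^5 - 14*b^4 + b^3 - 3*b^2 + 2*b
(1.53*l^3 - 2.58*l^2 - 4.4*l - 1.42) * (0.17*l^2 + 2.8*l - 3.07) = 0.2601*l^5 + 3.8454*l^4 - 12.6691*l^3 - 4.6408*l^2 + 9.532*l + 4.3594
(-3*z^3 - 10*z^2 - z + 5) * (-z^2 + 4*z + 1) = 3*z^5 - 2*z^4 - 42*z^3 - 19*z^2 + 19*z + 5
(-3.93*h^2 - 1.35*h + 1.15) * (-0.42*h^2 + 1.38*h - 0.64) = 1.6506*h^4 - 4.8564*h^3 + 0.1692*h^2 + 2.451*h - 0.736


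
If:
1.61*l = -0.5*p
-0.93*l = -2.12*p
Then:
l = 0.00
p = 0.00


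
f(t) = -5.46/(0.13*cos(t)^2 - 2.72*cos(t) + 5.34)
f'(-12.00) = 0.74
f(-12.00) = -1.74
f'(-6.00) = 0.46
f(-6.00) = -1.92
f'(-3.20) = 0.01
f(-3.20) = -0.67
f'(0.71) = 0.80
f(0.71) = -1.63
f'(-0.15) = -0.26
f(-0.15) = -1.97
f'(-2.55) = -0.15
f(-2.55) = -0.71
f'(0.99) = 0.78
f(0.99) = -1.40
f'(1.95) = 0.35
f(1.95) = -0.86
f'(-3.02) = -0.03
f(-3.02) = -0.67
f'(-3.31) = 0.04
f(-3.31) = -0.67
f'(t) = -5.46*(0.26*sin(t)*cos(t) - 2.72*sin(t))/(0.13*cos(t)^2 - 2.72*cos(t) + 5.34)^2 = (14.8512 - 1.4196*cos(t))*sin(t)/(0.13*cos(t)^2 - 2.72*cos(t) + 5.34)^2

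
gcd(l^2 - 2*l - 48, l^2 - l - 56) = l - 8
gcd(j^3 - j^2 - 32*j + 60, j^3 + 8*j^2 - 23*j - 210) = j^2 + j - 30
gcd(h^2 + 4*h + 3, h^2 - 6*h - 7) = h + 1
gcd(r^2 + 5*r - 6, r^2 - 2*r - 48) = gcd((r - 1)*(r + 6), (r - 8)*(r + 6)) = r + 6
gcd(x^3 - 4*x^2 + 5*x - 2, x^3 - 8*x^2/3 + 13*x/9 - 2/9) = x - 2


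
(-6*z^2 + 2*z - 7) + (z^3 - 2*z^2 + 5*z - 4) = z^3 - 8*z^2 + 7*z - 11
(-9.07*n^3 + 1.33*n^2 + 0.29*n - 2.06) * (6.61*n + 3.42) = -59.9527*n^4 - 22.2281*n^3 + 6.4655*n^2 - 12.6248*n - 7.0452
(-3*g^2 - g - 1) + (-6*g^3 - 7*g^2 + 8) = -6*g^3 - 10*g^2 - g + 7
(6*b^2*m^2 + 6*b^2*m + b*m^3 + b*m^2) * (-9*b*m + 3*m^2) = -54*b^3*m^3 - 54*b^3*m^2 + 9*b^2*m^4 + 9*b^2*m^3 + 3*b*m^5 + 3*b*m^4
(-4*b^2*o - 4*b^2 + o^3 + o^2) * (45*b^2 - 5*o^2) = -180*b^4*o - 180*b^4 + 65*b^2*o^3 + 65*b^2*o^2 - 5*o^5 - 5*o^4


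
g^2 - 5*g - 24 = (g - 8)*(g + 3)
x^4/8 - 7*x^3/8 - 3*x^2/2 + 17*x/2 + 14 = (x/4 + 1/2)*(x/2 + 1)*(x - 7)*(x - 4)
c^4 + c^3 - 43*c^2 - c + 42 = (c - 6)*(c - 1)*(c + 1)*(c + 7)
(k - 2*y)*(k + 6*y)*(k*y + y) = k^3*y + 4*k^2*y^2 + k^2*y - 12*k*y^3 + 4*k*y^2 - 12*y^3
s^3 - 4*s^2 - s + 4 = (s - 4)*(s - 1)*(s + 1)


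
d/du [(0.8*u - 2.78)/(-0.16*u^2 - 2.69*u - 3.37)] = (0.128*u^2 - 0.8896*u - 10.1742)/(0.0256*u^4 + 0.8608*u^3 + 8.3145*u^2 + 18.1306*u + 11.3569)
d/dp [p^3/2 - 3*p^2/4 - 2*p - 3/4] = 3*p^2/2 - 3*p/2 - 2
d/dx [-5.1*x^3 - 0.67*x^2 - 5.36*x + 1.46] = -15.3*x^2 - 1.34*x - 5.36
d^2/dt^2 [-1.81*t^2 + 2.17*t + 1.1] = -3.62000000000000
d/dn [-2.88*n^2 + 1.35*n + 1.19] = 1.35 - 5.76*n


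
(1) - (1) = 0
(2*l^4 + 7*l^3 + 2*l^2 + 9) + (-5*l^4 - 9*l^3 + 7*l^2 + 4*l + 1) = -3*l^4 - 2*l^3 + 9*l^2 + 4*l + 10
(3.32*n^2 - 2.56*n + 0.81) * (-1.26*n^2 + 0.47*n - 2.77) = -4.1832*n^4 + 4.786*n^3 - 11.4202*n^2 + 7.4719*n - 2.2437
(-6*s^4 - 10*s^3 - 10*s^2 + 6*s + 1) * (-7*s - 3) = 42*s^5 + 88*s^4 + 100*s^3 - 12*s^2 - 25*s - 3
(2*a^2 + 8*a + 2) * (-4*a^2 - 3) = -8*a^4 - 32*a^3 - 14*a^2 - 24*a - 6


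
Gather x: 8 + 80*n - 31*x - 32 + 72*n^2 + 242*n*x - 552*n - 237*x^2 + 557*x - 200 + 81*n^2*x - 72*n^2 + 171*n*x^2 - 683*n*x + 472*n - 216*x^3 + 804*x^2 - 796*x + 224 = -216*x^3 + x^2*(171*n + 567) + x*(81*n^2 - 441*n - 270)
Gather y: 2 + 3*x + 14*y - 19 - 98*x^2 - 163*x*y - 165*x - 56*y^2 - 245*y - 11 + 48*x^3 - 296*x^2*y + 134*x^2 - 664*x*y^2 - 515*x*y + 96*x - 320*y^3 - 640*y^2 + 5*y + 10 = 48*x^3 + 36*x^2 - 66*x - 320*y^3 + y^2*(-664*x - 696) + y*(-296*x^2 - 678*x - 226) - 18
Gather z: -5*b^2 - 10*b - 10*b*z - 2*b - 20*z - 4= -5*b^2 - 12*b + z*(-10*b - 20) - 4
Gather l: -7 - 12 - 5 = -24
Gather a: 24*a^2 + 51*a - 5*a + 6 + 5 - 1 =24*a^2 + 46*a + 10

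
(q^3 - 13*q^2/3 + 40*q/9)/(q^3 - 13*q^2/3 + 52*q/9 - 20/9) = q*(3*q - 8)/(3*q^2 - 8*q + 4)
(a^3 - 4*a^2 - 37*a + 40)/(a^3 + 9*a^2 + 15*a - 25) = (a - 8)/(a + 5)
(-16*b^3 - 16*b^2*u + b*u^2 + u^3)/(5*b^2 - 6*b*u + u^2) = (-16*b^3 - 16*b^2*u + b*u^2 + u^3)/(5*b^2 - 6*b*u + u^2)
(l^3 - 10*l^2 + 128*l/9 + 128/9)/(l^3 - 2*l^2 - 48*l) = (l^2 - 2*l - 16/9)/(l*(l + 6))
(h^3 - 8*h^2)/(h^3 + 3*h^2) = (h - 8)/(h + 3)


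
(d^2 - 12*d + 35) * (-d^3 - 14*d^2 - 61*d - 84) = -d^5 - 2*d^4 + 72*d^3 + 158*d^2 - 1127*d - 2940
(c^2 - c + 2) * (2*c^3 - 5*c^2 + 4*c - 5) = 2*c^5 - 7*c^4 + 13*c^3 - 19*c^2 + 13*c - 10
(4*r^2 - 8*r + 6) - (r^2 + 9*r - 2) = 3*r^2 - 17*r + 8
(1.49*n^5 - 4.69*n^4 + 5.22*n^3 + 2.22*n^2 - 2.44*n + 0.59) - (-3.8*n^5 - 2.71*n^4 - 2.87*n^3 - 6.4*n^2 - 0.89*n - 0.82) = 5.29*n^5 - 1.98*n^4 + 8.09*n^3 + 8.62*n^2 - 1.55*n + 1.41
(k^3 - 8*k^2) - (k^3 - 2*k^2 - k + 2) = -6*k^2 + k - 2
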